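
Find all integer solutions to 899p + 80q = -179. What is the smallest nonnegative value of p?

gcd(899, 80):
  899 = 11·80 + 19
  80 = 4·19 + 4
  19 = 4·4 + 3
  4 = 1·3 + 1
  3 = 3·1
so gcd(899, 80) = 1.
1 divides -179, so solutions exist.
Back-substitute for Bézout coefficients:
  1 = 4 - 1·3
  ... = 899·(-21) + 80·(236)
Scale by -179/1 = -179: (p₀, q₀) = (3759, -42244).
General solution: p = 3759 + 80t, q = -42244 - 899t for integer t.
p ≥ 0: smallest is 3759 mod 80 = 79 (at t = -46), with q = -890.

79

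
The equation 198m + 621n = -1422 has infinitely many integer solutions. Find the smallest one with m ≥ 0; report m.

gcd(621, 198):
  621 = 3*198 + 27
  198 = 7*27 + 9
  27 = 3*9
so gcd(621, 198) = 9.
9 divides -1422, so solutions exist.
Back-substitute for Bézout coefficients:
  9 = 198 - 7*27
  ... = 198*(22) + 621*(-7)
Scale by -1422/9 = -158: (m₀, n₀) = (-3476, 1106).
General solution: m = -3476 + 69t, n = 1106 - 22t for integer t.
m ≥ 0: smallest is -3476 mod 69 = 43 (at t = 51), with n = -16.

43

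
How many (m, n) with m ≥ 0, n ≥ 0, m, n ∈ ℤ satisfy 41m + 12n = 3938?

8

gcd(41, 12):
  41 = 3×12 + 5
  12 = 2×5 + 2
  5 = 2×2 + 1
  2 = 2×1
so gcd(41, 12) = 1.
Back-substitute for Bézout coefficients:
  1 = 5 - 2×2
  ... = 41×(5) + 12×(-17)
Scale by 3938: one solution is (19690, -66946). Reduce m mod 12: (10, 294).
General: m = 10 + 12t, n = 294 - 41t.
m ≥ 0 ⇒ t ≥ 0; n ≥ 0 ⇒ t ≤ 7. So t ∈ [0, 7]: 8 solutions.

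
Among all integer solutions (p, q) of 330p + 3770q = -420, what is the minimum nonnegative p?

33

gcd(3770, 330):
  3770 = 11·330 + 140
  330 = 2·140 + 50
  140 = 2·50 + 40
  50 = 1·40 + 10
  40 = 4·10
so gcd(3770, 330) = 10.
10 divides -420, so solutions exist.
Back-substitute for Bézout coefficients:
  10 = 50 - 1·40
  ... = 330·(80) + 3770·(-7)
Scale by -420/10 = -42: (p₀, q₀) = (-3360, 294).
General solution: p = -3360 + 377t, q = 294 - 33t for integer t.
p ≥ 0: smallest is -3360 mod 377 = 33 (at t = 9), with q = -3.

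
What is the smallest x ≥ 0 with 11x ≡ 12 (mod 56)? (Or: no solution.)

gcd(56, 11) = 1.
1 divides 12, so solutions exist.
By Bézout, 11*(-5) + 56*(1) = 1.
So 11*(-5) ≡ 1 (mod 56); multiply by 12: x ≡ -60 (mod 56).
Smallest nonnegative: x = -60 mod 56 = 52.

52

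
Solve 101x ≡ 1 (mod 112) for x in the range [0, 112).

gcd(112, 101) = 1  (112 = 1*101 + 11, 101 = 9*11 + 2, 11 = 5*2 + 1, 2 = 2*1).
Back-substituting, 101*(-51) + 112*(46) = 1.
So 101*-51 ≡ 1 (mod 112), and -51 mod 112 = 61.

61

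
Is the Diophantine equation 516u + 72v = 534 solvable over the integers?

gcd(516, 72) = 12.
12 does not divide 534 (remainder 6), so no integer solutions.

no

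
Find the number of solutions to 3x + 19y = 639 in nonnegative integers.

12

gcd(19, 3) = 1  (19 = 6*3 + 1, 3 = 3*1).
Back-substituting, 3*(-6) + 19*(1) = 1.
Scale by 639: one solution is (-3834, 639). Reduce x mod 19: (4, 33).
General: x = 4 + 19t, y = 33 - 3t.
x ≥ 0 ⇒ t ≥ 0; y ≥ 0 ⇒ t ≤ 11. So t ∈ [0, 11]: 12 solutions.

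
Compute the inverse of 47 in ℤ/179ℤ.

80

gcd(179, 47):
  179 = 3*47 + 38
  47 = 1*38 + 9
  38 = 4*9 + 2
  9 = 4*2 + 1
  2 = 2*1
so gcd(179, 47) = 1.
Back-substitute for Bézout coefficients:
  1 = 9 - 4*2
  ... = 47*(80) + 179*(-21)
So 47*80 ≡ 1 (mod 179), and 80 mod 179 = 80.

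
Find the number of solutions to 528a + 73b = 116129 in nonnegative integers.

gcd(528, 73):
  528 = 7·73 + 17
  73 = 4·17 + 5
  17 = 3·5 + 2
  5 = 2·2 + 1
  2 = 2·1
so gcd(528, 73) = 1.
Back-substitute for Bézout coefficients:
  1 = 5 - 2·2
  ... = 528·(-30) + 73·(217)
Scale by 116129: one solution is (-3483870, 25199993). Reduce a mod 73: (55, 1193).
General: a = 55 + 73t, b = 1193 - 528t.
a ≥ 0 ⇒ t ≥ 0; b ≥ 0 ⇒ t ≤ 2. So t ∈ [0, 2]: 3 solutions.

3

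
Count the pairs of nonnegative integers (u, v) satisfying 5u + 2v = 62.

7

gcd(5, 2) = 1.
By Bézout, 5*(1) + 2*(-2) = 1.
One solution: (0, 31).
General: u = 0 + 2t, v = 31 - 5t.
u ≥ 0 ⇒ t ≥ 0; v ≥ 0 ⇒ t ≤ 6. So t ∈ [0, 6]: 7 solutions.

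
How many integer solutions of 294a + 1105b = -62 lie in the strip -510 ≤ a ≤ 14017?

gcd(1105, 294):
  1105 = 3·294 + 223
  294 = 1·223 + 71
  223 = 3·71 + 10
  71 = 7·10 + 1
  10 = 10·1
so gcd(1105, 294) = 1.
Back-substitute for Bézout coefficients:
  1 = 71 - 7·10
  ... = 294·(109) + 1105·(-29)
Scale by -62: particular solution (-6758, 1798); reduce a mod 1105: (977, -260).
General solution: a = 977 + 1105t, b = -260 - 294t for integer t.
-510 ≤ 977 + 1105t ≤ 14017 gives t ∈ [-1, 11], which is 13 values.

13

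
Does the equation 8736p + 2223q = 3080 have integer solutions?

gcd(8736, 2223) = 39  (8736 = 3×2223 + 2067, 2223 = 1×2067 + 156, 2067 = 13×156 + 39, 156 = 4×39).
39 does not divide 3080 (remainder 38), so no integer solutions.

no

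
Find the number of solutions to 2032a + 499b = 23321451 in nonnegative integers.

23

gcd(2032, 499) = 1.
By Bézout, 2032·(-97) + 499·(395) = 1.
One solution: (324, 45417).
General: a = 324 + 499t, b = 45417 - 2032t.
a ≥ 0 ⇒ t ≥ 0; b ≥ 0 ⇒ t ≤ 22. So t ∈ [0, 22]: 23 solutions.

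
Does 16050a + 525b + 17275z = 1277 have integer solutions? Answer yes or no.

no

gcd(16050, 525):
  16050 = 30×525 + 300
  525 = 1×300 + 225
  300 = 1×225 + 75
  225 = 3×75
so gcd(16050, 525) = 75.
gcd(75, 17275) = 25.
25 does not divide 1277 (remainder 2), so no integer solutions.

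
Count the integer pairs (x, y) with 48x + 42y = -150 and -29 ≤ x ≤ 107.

19

gcd(48, 42) = 6  (48 = 1*42 + 6, 42 = 7*6).
Back-substituting, 48*(1) + 42*(-1) = 6.
Scale by -25: particular solution (-25, 25); reduce x mod 7: (3, -7).
General solution: x = 3 + 7t, y = -7 - 8t for integer t.
-29 ≤ 3 + 7t ≤ 107 gives t ∈ [-4, 14], which is 19 values.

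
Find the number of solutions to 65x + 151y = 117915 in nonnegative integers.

12

gcd(151, 65) = 1  (151 = 2×65 + 21, 65 = 3×21 + 2, 21 = 10×2 + 1, 2 = 2×1).
Back-substituting, 65×(-72) + 151×(31) = 1.
Scale by 117915: one solution is (-8489880, 3655365). Reduce x mod 151: (95, 740).
General: x = 95 + 151t, y = 740 - 65t.
x ≥ 0 ⇒ t ≥ 0; y ≥ 0 ⇒ t ≤ 11. So t ∈ [0, 11]: 12 solutions.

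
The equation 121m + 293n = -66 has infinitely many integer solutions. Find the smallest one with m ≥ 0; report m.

106

gcd(293, 121) = 1.
1 divides -66, so solutions exist.
By Bézout, 121*(-46) + 293*(19) = 1.
Scale by -66/1 = -66: (m₀, n₀) = (3036, -1254).
General solution: m = 3036 + 293t, n = -1254 - 121t for integer t.
m ≥ 0: smallest is 3036 mod 293 = 106 (at t = -10), with n = -44.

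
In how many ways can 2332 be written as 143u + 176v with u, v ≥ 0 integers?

1

gcd(176, 143) = 11.
By Bézout, 143·(5) + 176·(-4) = 11.
One solution: (4, 10).
General: u = 4 + 16t, v = 10 - 13t.
u ≥ 0 ⇒ t ≥ 0; v ≥ 0 ⇒ t ≤ 0. So t ∈ [0, 0]: 1 solution.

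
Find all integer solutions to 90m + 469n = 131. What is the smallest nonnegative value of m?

163

gcd(469, 90) = 1  (469 = 5·90 + 19, 90 = 4·19 + 14, 19 = 1·14 + 5, 14 = 2·5 + 4, 5 = 1·4 + 1, 4 = 4·1).
1 divides 131, so solutions exist.
Back-substituting, 90·(-99) + 469·(19) = 1.
Scale by 131/1 = 131: (m₀, n₀) = (-12969, 2489).
General solution: m = -12969 + 469t, n = 2489 - 90t for integer t.
m ≥ 0: smallest is -12969 mod 469 = 163 (at t = 28), with n = -31.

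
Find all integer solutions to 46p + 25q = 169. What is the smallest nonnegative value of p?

gcd(46, 25) = 1  (46 = 1*25 + 21, 25 = 1*21 + 4, 21 = 5*4 + 1, 4 = 4*1).
1 divides 169, so solutions exist.
Back-substituting, 46*(6) + 25*(-11) = 1.
Scale by 169/1 = 169: (p₀, q₀) = (1014, -1859).
General solution: p = 1014 + 25t, q = -1859 - 46t for integer t.
p ≥ 0: smallest is 1014 mod 25 = 14 (at t = -40), with q = -19.

14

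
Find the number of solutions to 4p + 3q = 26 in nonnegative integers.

2

gcd(4, 3) = 1  (4 = 1×3 + 1, 3 = 3×1).
Back-substituting, 4×(1) + 3×(-1) = 1.
Scale by 26: one solution is (26, -26). Reduce p mod 3: (2, 6).
General: p = 2 + 3t, q = 6 - 4t.
p ≥ 0 ⇒ t ≥ 0; q ≥ 0 ⇒ t ≤ 1. So t ∈ [0, 1]: 2 solutions.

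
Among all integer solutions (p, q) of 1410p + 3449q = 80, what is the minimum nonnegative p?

2544

gcd(3449, 1410):
  3449 = 2*1410 + 629
  1410 = 2*629 + 152
  629 = 4*152 + 21
  152 = 7*21 + 5
  21 = 4*5 + 1
  5 = 5*1
so gcd(3449, 1410) = 1.
1 divides 80, so solutions exist.
Back-substitute for Bézout coefficients:
  1 = 21 - 4*5
  ... = 1410*(-658) + 3449*(269)
Scale by 80/1 = 80: (p₀, q₀) = (-52640, 21520).
General solution: p = -52640 + 3449t, q = 21520 - 1410t for integer t.
p ≥ 0: smallest is -52640 mod 3449 = 2544 (at t = 16), with q = -1040.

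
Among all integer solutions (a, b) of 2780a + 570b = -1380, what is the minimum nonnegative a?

36

gcd(2780, 570) = 10  (2780 = 4·570 + 500, 570 = 1·500 + 70, 500 = 7·70 + 10, 70 = 7·10).
10 divides -1380, so solutions exist.
Back-substituting, 2780·(8) + 570·(-39) = 10.
Scale by -1380/10 = -138: (a₀, b₀) = (-1104, 5382).
General solution: a = -1104 + 57t, b = 5382 - 278t for integer t.
a ≥ 0: smallest is -1104 mod 57 = 36 (at t = 20), with b = -178.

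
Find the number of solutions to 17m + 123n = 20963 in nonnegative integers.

10

gcd(123, 17) = 1.
By Bézout, 17*(29) + 123*(-4) = 1.
One solution: (61, 162).
General: m = 61 + 123t, n = 162 - 17t.
m ≥ 0 ⇒ t ≥ 0; n ≥ 0 ⇒ t ≤ 9. So t ∈ [0, 9]: 10 solutions.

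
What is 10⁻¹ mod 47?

gcd(47, 10) = 1  (47 = 4·10 + 7, 10 = 1·7 + 3, 7 = 2·3 + 1, 3 = 3·1).
Back-substituting, 10·(-14) + 47·(3) = 1.
So 10·-14 ≡ 1 (mod 47), and -14 mod 47 = 33.

33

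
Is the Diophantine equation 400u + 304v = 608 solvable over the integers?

yes

gcd(400, 304):
  400 = 1*304 + 96
  304 = 3*96 + 16
  96 = 6*16
so gcd(400, 304) = 16.
16 divides 608, so integer solutions exist.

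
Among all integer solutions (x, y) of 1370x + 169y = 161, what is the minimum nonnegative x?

131

gcd(1370, 169) = 1.
1 divides 161, so solutions exist.
By Bézout, 1370*(47) + 169*(-381) = 1.
Scale by 161/1 = 161: (x₀, y₀) = (7567, -61341).
General solution: x = 7567 + 169t, y = -61341 - 1370t for integer t.
x ≥ 0: smallest is 7567 mod 169 = 131 (at t = -44), with y = -1061.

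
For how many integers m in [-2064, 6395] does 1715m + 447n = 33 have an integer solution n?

gcd(1715, 447):
  1715 = 3×447 + 374
  447 = 1×374 + 73
  374 = 5×73 + 9
  73 = 8×9 + 1
  9 = 9×1
so gcd(1715, 447) = 1.
Back-substitute for Bézout coefficients:
  1 = 73 - 8×9
  ... = 1715×(-49) + 447×(188)
Scale by 33: particular solution (-1617, 6204); reduce m mod 447: (171, -656).
General solution: m = 171 + 447t, n = -656 - 1715t for integer t.
-2064 ≤ 171 + 447t ≤ 6395 gives t ∈ [-5, 13], which is 19 values.

19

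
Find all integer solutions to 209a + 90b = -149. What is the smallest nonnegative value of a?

gcd(209, 90):
  209 = 2×90 + 29
  90 = 3×29 + 3
  29 = 9×3 + 2
  3 = 1×2 + 1
  2 = 2×1
so gcd(209, 90) = 1.
1 divides -149, so solutions exist.
Back-substitute for Bézout coefficients:
  1 = 3 - 1×2
  ... = 209×(-31) + 90×(72)
Scale by -149/1 = -149: (a₀, b₀) = (4619, -10728).
General solution: a = 4619 + 90t, b = -10728 - 209t for integer t.
a ≥ 0: smallest is 4619 mod 90 = 29 (at t = -51), with b = -69.

29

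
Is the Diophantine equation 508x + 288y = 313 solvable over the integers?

no

gcd(508, 288) = 4  (508 = 1×288 + 220, 288 = 1×220 + 68, 220 = 3×68 + 16, 68 = 4×16 + 4, 16 = 4×4).
4 does not divide 313 (remainder 1), so no integer solutions.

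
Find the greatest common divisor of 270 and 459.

27

gcd(459, 270):
  459 = 1×270 + 189
  270 = 1×189 + 81
  189 = 2×81 + 27
  81 = 3×27
so gcd(459, 270) = 27.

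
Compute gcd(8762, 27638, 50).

gcd(27638, 8762):
  27638 = 3*8762 + 1352
  8762 = 6*1352 + 650
  1352 = 2*650 + 52
  650 = 12*52 + 26
  52 = 2*26
so gcd(27638, 8762) = 26.
gcd(26, 50) = 2.

2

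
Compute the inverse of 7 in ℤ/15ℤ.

gcd(15, 7) = 1  (15 = 2*7 + 1, 7 = 7*1).
Back-substituting, 7*(-2) + 15*(1) = 1.
So 7*-2 ≡ 1 (mod 15), and -2 mod 15 = 13.

13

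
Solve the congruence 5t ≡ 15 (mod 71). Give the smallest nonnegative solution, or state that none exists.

3

gcd(71, 5) = 1  (71 = 14·5 + 1, 5 = 5·1).
1 divides 15, so solutions exist.
Back-substituting, 5·(-14) + 71·(1) = 1.
So 5·(-14) ≡ 1 (mod 71); multiply by 15: t ≡ -210 (mod 71).
Smallest nonnegative: t = -210 mod 71 = 3.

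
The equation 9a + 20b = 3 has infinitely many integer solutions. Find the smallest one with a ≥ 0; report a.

7

gcd(20, 9) = 1  (20 = 2*9 + 2, 9 = 4*2 + 1, 2 = 2*1).
1 divides 3, so solutions exist.
Back-substituting, 9*(9) + 20*(-4) = 1.
Scale by 3/1 = 3: (a₀, b₀) = (27, -12).
General solution: a = 27 + 20t, b = -12 - 9t for integer t.
a ≥ 0: smallest is 27 mod 20 = 7 (at t = -1), with b = -3.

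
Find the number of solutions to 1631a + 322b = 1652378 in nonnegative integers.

gcd(1631, 322) = 7.
By Bézout, 1631×(-15) + 322×(76) = 7.
One solution: (40, 4929).
General: a = 40 + 46t, b = 4929 - 233t.
a ≥ 0 ⇒ t ≥ 0; b ≥ 0 ⇒ t ≤ 21. So t ∈ [0, 21]: 22 solutions.

22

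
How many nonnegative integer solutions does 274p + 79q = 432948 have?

gcd(274, 79) = 1  (274 = 3*79 + 37, 79 = 2*37 + 5, 37 = 7*5 + 2, 5 = 2*2 + 1, 2 = 2*1).
Back-substituting, 274*(-32) + 79*(111) = 1.
Scale by 432948: one solution is (-13854336, 48057228). Reduce p mod 79: (52, 5300).
General: p = 52 + 79t, q = 5300 - 274t.
p ≥ 0 ⇒ t ≥ 0; q ≥ 0 ⇒ t ≤ 19. So t ∈ [0, 19]: 20 solutions.

20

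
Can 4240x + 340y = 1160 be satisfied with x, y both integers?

gcd(4240, 340) = 20.
20 divides 1160, so integer solutions exist.

yes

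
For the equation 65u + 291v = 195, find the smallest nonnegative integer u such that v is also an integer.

3

gcd(291, 65):
  291 = 4·65 + 31
  65 = 2·31 + 3
  31 = 10·3 + 1
  3 = 3·1
so gcd(291, 65) = 1.
1 divides 195, so solutions exist.
Back-substitute for Bézout coefficients:
  1 = 31 - 10·3
  ... = 65·(-94) + 291·(21)
Scale by 195/1 = 195: (u₀, v₀) = (-18330, 4095).
General solution: u = -18330 + 291t, v = 4095 - 65t for integer t.
u ≥ 0: smallest is -18330 mod 291 = 3 (at t = 63), with v = 0.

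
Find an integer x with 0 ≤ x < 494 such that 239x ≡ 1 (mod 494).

gcd(494, 239) = 1.
By Bézout, 239×(-31) + 494×(15) = 1.
So 239×-31 ≡ 1 (mod 494), and -31 mod 494 = 463.

463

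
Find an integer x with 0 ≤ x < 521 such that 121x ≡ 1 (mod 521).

366

gcd(521, 121):
  521 = 4·121 + 37
  121 = 3·37 + 10
  37 = 3·10 + 7
  10 = 1·7 + 3
  7 = 2·3 + 1
  3 = 3·1
so gcd(521, 121) = 1.
Back-substitute for Bézout coefficients:
  1 = 7 - 2·3
  ... = 121·(-155) + 521·(36)
So 121·-155 ≡ 1 (mod 521), and -155 mod 521 = 366.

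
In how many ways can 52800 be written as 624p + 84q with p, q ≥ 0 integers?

gcd(624, 84) = 12  (624 = 7*84 + 36, 84 = 2*36 + 12, 36 = 3*12).
Back-substituting, 624*(-2) + 84*(15) = 12.
Scale by 4400: one solution is (-8800, 66000). Reduce p mod 7: (6, 584).
General: p = 6 + 7t, q = 584 - 52t.
p ≥ 0 ⇒ t ≥ 0; q ≥ 0 ⇒ t ≤ 11. So t ∈ [0, 11]: 12 solutions.

12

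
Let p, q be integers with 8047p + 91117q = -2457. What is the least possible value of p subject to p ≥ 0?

gcd(91117, 8047) = 13  (91117 = 11·8047 + 2600, 8047 = 3·2600 + 247, 2600 = 10·247 + 130, 247 = 1·130 + 117, 130 = 1·117 + 13, 117 = 9·13).
13 divides -2457, so solutions exist.
Back-substituting, 8047·(-736) + 91117·(65) = 13.
Scale by -2457/13 = -189: (p₀, q₀) = (139104, -12285).
General solution: p = 139104 + 7009t, q = -12285 - 619t for integer t.
p ≥ 0: smallest is 139104 mod 7009 = 5933 (at t = -19), with q = -524.

5933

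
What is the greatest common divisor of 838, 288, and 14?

gcd(838, 288):
  838 = 2·288 + 262
  288 = 1·262 + 26
  262 = 10·26 + 2
  26 = 13·2
so gcd(838, 288) = 2.
gcd(2, 14) = 2.

2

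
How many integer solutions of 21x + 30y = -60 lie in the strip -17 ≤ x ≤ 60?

8

gcd(30, 21) = 3  (30 = 1*21 + 9, 21 = 2*9 + 3, 9 = 3*3).
Back-substituting, 21*(3) + 30*(-2) = 3.
Scale by -20: particular solution (-60, 40); reduce x mod 10: (0, -2).
General solution: x = 0 + 10t, y = -2 - 7t for integer t.
-17 ≤ 0 + 10t ≤ 60 gives t ∈ [-1, 6], which is 8 values.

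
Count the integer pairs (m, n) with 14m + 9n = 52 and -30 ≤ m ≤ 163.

21

gcd(14, 9) = 1  (14 = 1·9 + 5, 9 = 1·5 + 4, 5 = 1·4 + 1, 4 = 4·1).
Back-substituting, 14·(2) + 9·(-3) = 1.
Scale by 52: particular solution (104, -156); reduce m mod 9: (5, -2).
General solution: m = 5 + 9t, n = -2 - 14t for integer t.
-30 ≤ 5 + 9t ≤ 163 gives t ∈ [-3, 17], which is 21 values.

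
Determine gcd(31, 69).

1

gcd(69, 31):
  69 = 2×31 + 7
  31 = 4×7 + 3
  7 = 2×3 + 1
  3 = 3×1
so gcd(69, 31) = 1.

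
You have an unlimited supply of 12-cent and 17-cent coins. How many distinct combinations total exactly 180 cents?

1

Need nonnegative integers with 12j + 17k = 180.
gcd(12, 17) = 1, and 12·(-7) + 17·(5) = 1.
So (j₀, k₀) = (-1260, 900); general j = -1260 + 17t, k = 900 - 12t.
j ≥ 0 ⇒ t ≥ 75; k ≥ 0 ⇒ t ≤ 75. That's 1 value of t.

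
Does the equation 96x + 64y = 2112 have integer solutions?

gcd(96, 64):
  96 = 1*64 + 32
  64 = 2*32
so gcd(96, 64) = 32.
32 divides 2112, so integer solutions exist.

yes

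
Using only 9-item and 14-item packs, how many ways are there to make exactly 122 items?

Need nonnegative integers with 9j + 14k = 122.
gcd(9, 14) = 1, and 9·(-3) + 14·(2) = 1.
So (j₀, k₀) = (-366, 244); general j = -366 + 14t, k = 244 - 9t.
j ≥ 0 ⇒ t ≥ 27; k ≥ 0 ⇒ t ≤ 27. That's 1 value of t.

1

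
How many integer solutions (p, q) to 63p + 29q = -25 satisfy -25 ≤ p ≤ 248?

9

gcd(63, 29):
  63 = 2·29 + 5
  29 = 5·5 + 4
  5 = 1·4 + 1
  4 = 4·1
so gcd(63, 29) = 1.
Back-substitute for Bézout coefficients:
  1 = 5 - 1·4
  ... = 63·(6) + 29·(-13)
Scale by -25: particular solution (-150, 325); reduce p mod 29: (24, -53).
General solution: p = 24 + 29t, q = -53 - 63t for integer t.
-25 ≤ 24 + 29t ≤ 248 gives t ∈ [-1, 7], which is 9 values.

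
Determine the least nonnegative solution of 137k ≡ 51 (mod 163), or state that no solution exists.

gcd(163, 137):
  163 = 1·137 + 26
  137 = 5·26 + 7
  26 = 3·7 + 5
  7 = 1·5 + 2
  5 = 2·2 + 1
  2 = 2·1
so gcd(163, 137) = 1.
1 divides 51, so solutions exist.
Back-substitute for Bézout coefficients:
  1 = 5 - 2·2
  ... = 137·(-69) + 163·(58)
So 137·(-69) ≡ 1 (mod 163); multiply by 51: k ≡ -3519 (mod 163).
Smallest nonnegative: k = -3519 mod 163 = 67.

67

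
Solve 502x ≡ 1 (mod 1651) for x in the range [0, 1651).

gcd(1651, 502) = 1  (1651 = 3·502 + 145, 502 = 3·145 + 67, 145 = 2·67 + 11, 67 = 6·11 + 1, 11 = 11·1).
Back-substituting, 502·(148) + 1651·(-45) = 1.
So 502·148 ≡ 1 (mod 1651), and 148 mod 1651 = 148.

148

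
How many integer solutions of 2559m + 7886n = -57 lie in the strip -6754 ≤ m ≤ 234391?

30

gcd(7886, 2559) = 1  (7886 = 3·2559 + 209, 2559 = 12·209 + 51, 209 = 4·51 + 5, 51 = 10·5 + 1, 5 = 5·1).
Back-substituting, 2559·(1547) + 7886·(-502) = 1.
Scale by -57: particular solution (-88179, 28614); reduce m mod 7886: (6453, -2094).
General solution: m = 6453 + 7886t, n = -2094 - 2559t for integer t.
-6754 ≤ 6453 + 7886t ≤ 234391 gives t ∈ [-1, 28], which is 30 values.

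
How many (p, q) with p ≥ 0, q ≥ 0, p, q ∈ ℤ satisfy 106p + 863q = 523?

gcd(863, 106) = 1  (863 = 8·106 + 15, 106 = 7·15 + 1, 15 = 15·1).
Back-substituting, 106·(57) + 863·(-7) = 1.
Scale by 523: one solution is (29811, -3661). Reduce p mod 863: (469, -57).
General: p = 469 + 863t, q = -57 - 106t.
p ≥ 0 ⇒ t ≥ 0; q ≥ 0 ⇒ t ≤ -1. So t ∈ [0, -1]: 0 solutions.

0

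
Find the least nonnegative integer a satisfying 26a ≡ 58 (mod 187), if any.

gcd(187, 26) = 1  (187 = 7×26 + 5, 26 = 5×5 + 1, 5 = 5×1).
1 divides 58, so solutions exist.
Back-substituting, 26×(36) + 187×(-5) = 1.
So 26×(36) ≡ 1 (mod 187); multiply by 58: a ≡ 2088 (mod 187).
Smallest nonnegative: a = 2088 mod 187 = 31.

31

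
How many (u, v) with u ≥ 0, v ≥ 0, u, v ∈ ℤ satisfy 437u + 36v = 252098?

gcd(437, 36) = 1.
By Bézout, 437*(-7) + 36*(85) = 1.
One solution: (34, 6590).
General: u = 34 + 36t, v = 6590 - 437t.
u ≥ 0 ⇒ t ≥ 0; v ≥ 0 ⇒ t ≤ 15. So t ∈ [0, 15]: 16 solutions.

16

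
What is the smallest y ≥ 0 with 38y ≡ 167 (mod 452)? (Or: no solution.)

no solution

gcd(452, 38) = 2.
2 does not divide 167, so the congruence has no solution.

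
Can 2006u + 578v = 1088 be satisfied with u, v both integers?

gcd(2006, 578) = 34  (2006 = 3*578 + 272, 578 = 2*272 + 34, 272 = 8*34).
34 divides 1088, so integer solutions exist.

yes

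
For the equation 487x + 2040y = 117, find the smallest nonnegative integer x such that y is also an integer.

771

gcd(2040, 487) = 1  (2040 = 4×487 + 92, 487 = 5×92 + 27, 92 = 3×27 + 11, 27 = 2×11 + 5, 11 = 2×5 + 1, 5 = 5×1).
1 divides 117, so solutions exist.
Back-substituting, 487×(-377) + 2040×(90) = 1.
Scale by 117/1 = 117: (x₀, y₀) = (-44109, 10530).
General solution: x = -44109 + 2040t, y = 10530 - 487t for integer t.
x ≥ 0: smallest is -44109 mod 2040 = 771 (at t = 22), with y = -184.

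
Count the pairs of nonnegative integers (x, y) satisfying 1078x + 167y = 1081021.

gcd(1078, 167):
  1078 = 6·167 + 76
  167 = 2·76 + 15
  76 = 5·15 + 1
  15 = 15·1
so gcd(1078, 167) = 1.
Back-substitute for Bézout coefficients:
  1 = 76 - 5·15
  ... = 1078·(11) + 167·(-71)
Scale by 1081021: one solution is (11891231, -76752491). Reduce x mod 167: (163, 5421).
General: x = 163 + 167t, y = 5421 - 1078t.
x ≥ 0 ⇒ t ≥ 0; y ≥ 0 ⇒ t ≤ 5. So t ∈ [0, 5]: 6 solutions.

6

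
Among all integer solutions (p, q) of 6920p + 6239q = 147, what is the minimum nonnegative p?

385

gcd(6920, 6239):
  6920 = 1×6239 + 681
  6239 = 9×681 + 110
  681 = 6×110 + 21
  110 = 5×21 + 5
  21 = 4×5 + 1
  5 = 5×1
so gcd(6920, 6239) = 1.
1 divides 147, so solutions exist.
Back-substitute for Bézout coefficients:
  1 = 21 - 4×5
  ... = 6920×(1191) + 6239×(-1321)
Scale by 147/1 = 147: (p₀, q₀) = (175077, -194187).
General solution: p = 175077 + 6239t, q = -194187 - 6920t for integer t.
p ≥ 0: smallest is 175077 mod 6239 = 385 (at t = -28), with q = -427.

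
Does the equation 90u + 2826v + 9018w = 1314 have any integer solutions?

gcd(2826, 90):
  2826 = 31·90 + 36
  90 = 2·36 + 18
  36 = 2·18
so gcd(2826, 90) = 18.
gcd(18, 9018) = 18.
18 divides 1314, so integer solutions exist.

yes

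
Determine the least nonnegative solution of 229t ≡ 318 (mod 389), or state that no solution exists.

gcd(389, 229):
  389 = 1*229 + 160
  229 = 1*160 + 69
  160 = 2*69 + 22
  69 = 3*22 + 3
  22 = 7*3 + 1
  3 = 3*1
so gcd(389, 229) = 1.
1 divides 318, so solutions exist.
Back-substitute for Bézout coefficients:
  1 = 22 - 7*3
  ... = 229*(-124) + 389*(73)
So 229*(-124) ≡ 1 (mod 389); multiply by 318: t ≡ -39432 (mod 389).
Smallest nonnegative: t = -39432 mod 389 = 246.

246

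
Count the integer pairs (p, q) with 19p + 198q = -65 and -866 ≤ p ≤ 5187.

31

gcd(198, 19):
  198 = 10*19 + 8
  19 = 2*8 + 3
  8 = 2*3 + 2
  3 = 1*2 + 1
  2 = 2*1
so gcd(198, 19) = 1.
Back-substitute for Bézout coefficients:
  1 = 3 - 1*2
  ... = 19*(73) + 198*(-7)
Scale by -65: particular solution (-4745, 455); reduce p mod 198: (7, -1).
General solution: p = 7 + 198t, q = -1 - 19t for integer t.
-866 ≤ 7 + 198t ≤ 5187 gives t ∈ [-4, 26], which is 31 values.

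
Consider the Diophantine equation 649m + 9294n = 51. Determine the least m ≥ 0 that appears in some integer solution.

1203

gcd(9294, 649) = 1.
1 divides 51, so solutions exist.
By Bézout, 649·(1117) + 9294·(-78) = 1.
Scale by 51/1 = 51: (m₀, n₀) = (56967, -3978).
General solution: m = 56967 + 9294t, n = -3978 - 649t for integer t.
m ≥ 0: smallest is 56967 mod 9294 = 1203 (at t = -6), with n = -84.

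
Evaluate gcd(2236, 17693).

13

gcd(17693, 2236) = 13  (17693 = 7*2236 + 2041, 2236 = 1*2041 + 195, 2041 = 10*195 + 91, 195 = 2*91 + 13, 91 = 7*13).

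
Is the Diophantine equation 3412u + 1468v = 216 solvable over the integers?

yes

gcd(3412, 1468) = 4  (3412 = 2·1468 + 476, 1468 = 3·476 + 40, 476 = 11·40 + 36, 40 = 1·36 + 4, 36 = 9·4).
4 divides 216, so integer solutions exist.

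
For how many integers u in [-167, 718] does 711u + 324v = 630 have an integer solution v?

gcd(711, 324):
  711 = 2·324 + 63
  324 = 5·63 + 9
  63 = 7·9
so gcd(711, 324) = 9.
Back-substitute for Bézout coefficients:
  9 = 324 - 5·63
  ... = 711·(-5) + 324·(11)
Scale by 70: particular solution (-350, 770); reduce u mod 36: (10, -20).
General solution: u = 10 + 36t, v = -20 - 79t for integer t.
-167 ≤ 10 + 36t ≤ 718 gives t ∈ [-4, 19], which is 24 values.

24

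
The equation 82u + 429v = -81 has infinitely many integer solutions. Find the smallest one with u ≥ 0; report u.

gcd(429, 82) = 1.
1 divides -81, so solutions exist.
By Bézout, 82*(-68) + 429*(13) = 1.
Scale by -81/1 = -81: (u₀, v₀) = (5508, -1053).
General solution: u = 5508 + 429t, v = -1053 - 82t for integer t.
u ≥ 0: smallest is 5508 mod 429 = 360 (at t = -12), with v = -69.

360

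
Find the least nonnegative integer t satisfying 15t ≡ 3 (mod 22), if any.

9

gcd(22, 15) = 1.
1 divides 3, so solutions exist.
By Bézout, 15·(3) + 22·(-2) = 1.
So 15·(3) ≡ 1 (mod 22); multiply by 3: t ≡ 9 (mod 22).
Smallest nonnegative: t = 9 mod 22 = 9.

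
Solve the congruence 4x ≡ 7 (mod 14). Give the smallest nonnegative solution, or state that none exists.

gcd(14, 4) = 2  (14 = 3·4 + 2, 4 = 2·2).
2 does not divide 7, so the congruence has no solution.

no solution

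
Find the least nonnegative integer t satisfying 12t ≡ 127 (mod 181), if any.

86

gcd(181, 12) = 1.
1 divides 127, so solutions exist.
By Bézout, 12·(-15) + 181·(1) = 1.
So 12·(-15) ≡ 1 (mod 181); multiply by 127: t ≡ -1905 (mod 181).
Smallest nonnegative: t = -1905 mod 181 = 86.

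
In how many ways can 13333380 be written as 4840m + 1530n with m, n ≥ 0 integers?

gcd(4840, 1530) = 10.
By Bézout, 4840·(49) + 1530·(-155) = 10.
One solution: (114, 8354).
General: m = 114 + 153t, n = 8354 - 484t.
m ≥ 0 ⇒ t ≥ 0; n ≥ 0 ⇒ t ≤ 17. So t ∈ [0, 17]: 18 solutions.

18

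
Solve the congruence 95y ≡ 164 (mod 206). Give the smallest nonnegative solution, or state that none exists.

134

gcd(206, 95) = 1  (206 = 2×95 + 16, 95 = 5×16 + 15, 16 = 1×15 + 1, 15 = 15×1).
1 divides 164, so solutions exist.
Back-substituting, 95×(-13) + 206×(6) = 1.
So 95×(-13) ≡ 1 (mod 206); multiply by 164: y ≡ -2132 (mod 206).
Smallest nonnegative: y = -2132 mod 206 = 134.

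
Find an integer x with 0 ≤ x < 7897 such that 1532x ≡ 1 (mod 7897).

6964

gcd(7897, 1532):
  7897 = 5*1532 + 237
  1532 = 6*237 + 110
  237 = 2*110 + 17
  110 = 6*17 + 8
  17 = 2*8 + 1
  8 = 8*1
so gcd(7897, 1532) = 1.
Back-substitute for Bézout coefficients:
  1 = 17 - 2*8
  ... = 1532*(-933) + 7897*(181)
So 1532*-933 ≡ 1 (mod 7897), and -933 mod 7897 = 6964.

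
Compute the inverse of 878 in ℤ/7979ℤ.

518

gcd(7979, 878) = 1  (7979 = 9*878 + 77, 878 = 11*77 + 31, 77 = 2*31 + 15, 31 = 2*15 + 1, 15 = 15*1).
Back-substituting, 878*(518) + 7979*(-57) = 1.
So 878*518 ≡ 1 (mod 7979), and 518 mod 7979 = 518.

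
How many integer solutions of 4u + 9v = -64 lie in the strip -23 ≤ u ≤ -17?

gcd(9, 4):
  9 = 2*4 + 1
  4 = 4*1
so gcd(9, 4) = 1.
Back-substitute for Bézout coefficients:
  1 = 9 - 2*4
  ... = 4*(-2) + 9*(1)
Scale by -64: particular solution (128, -64); reduce u mod 9: (2, -8).
General solution: u = 2 + 9t, v = -8 - 4t for integer t.
-23 ≤ 2 + 9t ≤ -17 gives t ∈ [-2, -3], which is 0 values.

0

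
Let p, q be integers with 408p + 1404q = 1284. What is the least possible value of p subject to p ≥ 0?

41

gcd(1404, 408) = 12.
12 divides 1284, so solutions exist.
By Bézout, 408×(31) + 1404×(-9) = 12.
Scale by 1284/12 = 107: (p₀, q₀) = (3317, -963).
General solution: p = 3317 + 117t, q = -963 - 34t for integer t.
p ≥ 0: smallest is 3317 mod 117 = 41 (at t = -28), with q = -11.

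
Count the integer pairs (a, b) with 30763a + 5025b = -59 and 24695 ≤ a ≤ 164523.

gcd(30763, 5025):
  30763 = 6·5025 + 613
  5025 = 8·613 + 121
  613 = 5·121 + 8
  121 = 15·8 + 1
  8 = 8·1
so gcd(30763, 5025) = 1.
Back-substitute for Bézout coefficients:
  1 = 121 - 15·8
  ... = 30763·(-623) + 5025·(3814)
Scale by -59: particular solution (36757, -225026); reduce a mod 5025: (1582, -9685).
General solution: a = 1582 + 5025t, b = -9685 - 30763t for integer t.
24695 ≤ 1582 + 5025t ≤ 164523 gives t ∈ [5, 32], which is 28 values.

28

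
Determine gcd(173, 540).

gcd(540, 173) = 1  (540 = 3×173 + 21, 173 = 8×21 + 5, 21 = 4×5 + 1, 5 = 5×1).

1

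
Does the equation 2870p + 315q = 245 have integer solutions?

yes

gcd(2870, 315):
  2870 = 9*315 + 35
  315 = 9*35
so gcd(2870, 315) = 35.
35 divides 245, so integer solutions exist.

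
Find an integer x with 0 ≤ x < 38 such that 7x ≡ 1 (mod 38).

gcd(38, 7) = 1  (38 = 5·7 + 3, 7 = 2·3 + 1, 3 = 3·1).
Back-substituting, 7·(11) + 38·(-2) = 1.
So 7·11 ≡ 1 (mod 38), and 11 mod 38 = 11.

11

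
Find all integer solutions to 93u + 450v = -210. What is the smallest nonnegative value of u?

gcd(450, 93):
  450 = 4*93 + 78
  93 = 1*78 + 15
  78 = 5*15 + 3
  15 = 5*3
so gcd(450, 93) = 3.
3 divides -210, so solutions exist.
Back-substitute for Bézout coefficients:
  3 = 78 - 5*15
  ... = 93*(-29) + 450*(6)
Scale by -210/3 = -70: (u₀, v₀) = (2030, -420).
General solution: u = 2030 + 150t, v = -420 - 31t for integer t.
u ≥ 0: smallest is 2030 mod 150 = 80 (at t = -13), with v = -17.

80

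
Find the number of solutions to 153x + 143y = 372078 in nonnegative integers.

17

gcd(153, 143):
  153 = 1*143 + 10
  143 = 14*10 + 3
  10 = 3*3 + 1
  3 = 3*1
so gcd(153, 143) = 1.
Back-substitute for Bézout coefficients:
  1 = 10 - 3*3
  ... = 153*(43) + 143*(-46)
Scale by 372078: one solution is (15999354, -17115588). Reduce x mod 143: (85, 2511).
General: x = 85 + 143t, y = 2511 - 153t.
x ≥ 0 ⇒ t ≥ 0; y ≥ 0 ⇒ t ≤ 16. So t ∈ [0, 16]: 17 solutions.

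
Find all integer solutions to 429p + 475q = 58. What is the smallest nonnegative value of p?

102

gcd(475, 429) = 1  (475 = 1*429 + 46, 429 = 9*46 + 15, 46 = 3*15 + 1, 15 = 15*1).
1 divides 58, so solutions exist.
Back-substituting, 429*(-31) + 475*(28) = 1.
Scale by 58/1 = 58: (p₀, q₀) = (-1798, 1624).
General solution: p = -1798 + 475t, q = 1624 - 429t for integer t.
p ≥ 0: smallest is -1798 mod 475 = 102 (at t = 4), with q = -92.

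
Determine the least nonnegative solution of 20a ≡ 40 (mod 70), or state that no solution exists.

gcd(70, 20) = 10.
10 divides 40, so solutions exist.
By Bézout, 20×(-3) + 70×(1) = 10.
So 20×(-3) ≡ 10 (mod 70); multiply by 4: a ≡ -12 (mod 7).
Smallest nonnegative: a = -12 mod 7 = 2.

2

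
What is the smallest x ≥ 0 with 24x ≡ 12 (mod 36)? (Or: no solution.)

gcd(36, 24) = 12.
12 divides 12, so solutions exist.
By Bézout, 24·(-1) + 36·(1) = 12.
So 24·(-1) ≡ 12 (mod 36); multiply by 1: x ≡ -1 (mod 3).
Smallest nonnegative: x = -1 mod 3 = 2.

2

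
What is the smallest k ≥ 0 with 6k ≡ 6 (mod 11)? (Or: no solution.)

1

gcd(11, 6) = 1.
1 divides 6, so solutions exist.
By Bézout, 6×(2) + 11×(-1) = 1.
So 6×(2) ≡ 1 (mod 11); multiply by 6: k ≡ 12 (mod 11).
Smallest nonnegative: k = 12 mod 11 = 1.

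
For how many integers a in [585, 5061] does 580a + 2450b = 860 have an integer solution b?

18

gcd(2450, 580) = 10.
By Bézout, 580·(-38) + 2450·(9) = 10.
Particular solution: (162, -38).
General solution: a = 162 + 245t, b = -38 - 58t for integer t.
585 ≤ 162 + 245t ≤ 5061 gives t ∈ [2, 19], which is 18 values.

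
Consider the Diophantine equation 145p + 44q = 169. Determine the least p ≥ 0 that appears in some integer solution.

gcd(145, 44):
  145 = 3*44 + 13
  44 = 3*13 + 5
  13 = 2*5 + 3
  5 = 1*3 + 2
  3 = 1*2 + 1
  2 = 2*1
so gcd(145, 44) = 1.
1 divides 169, so solutions exist.
Back-substitute for Bézout coefficients:
  1 = 3 - 1*2
  ... = 145*(17) + 44*(-56)
Scale by 169/1 = 169: (p₀, q₀) = (2873, -9464).
General solution: p = 2873 + 44t, q = -9464 - 145t for integer t.
p ≥ 0: smallest is 2873 mod 44 = 13 (at t = -65), with q = -39.

13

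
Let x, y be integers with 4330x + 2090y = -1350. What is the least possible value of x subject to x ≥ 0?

gcd(4330, 2090):
  4330 = 2·2090 + 150
  2090 = 13·150 + 140
  150 = 1·140 + 10
  140 = 14·10
so gcd(4330, 2090) = 10.
10 divides -1350, so solutions exist.
Back-substitute for Bézout coefficients:
  10 = 150 - 1·140
  ... = 4330·(14) + 2090·(-29)
Scale by -1350/10 = -135: (x₀, y₀) = (-1890, 3915).
General solution: x = -1890 + 209t, y = 3915 - 433t for integer t.
x ≥ 0: smallest is -1890 mod 209 = 200 (at t = 10), with y = -415.

200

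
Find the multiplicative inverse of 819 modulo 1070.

gcd(1070, 819) = 1.
By Bézout, 819·(-81) + 1070·(62) = 1.
So 819·-81 ≡ 1 (mod 1070), and -81 mod 1070 = 989.

989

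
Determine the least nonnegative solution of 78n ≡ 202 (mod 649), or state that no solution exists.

gcd(649, 78) = 1.
1 divides 202, so solutions exist.
By Bézout, 78×(-208) + 649×(25) = 1.
So 78×(-208) ≡ 1 (mod 649); multiply by 202: n ≡ -42016 (mod 649).
Smallest nonnegative: n = -42016 mod 649 = 169.

169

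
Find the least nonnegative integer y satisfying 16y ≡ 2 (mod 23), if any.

gcd(23, 16) = 1.
1 divides 2, so solutions exist.
By Bézout, 16*(-10) + 23*(7) = 1.
So 16*(-10) ≡ 1 (mod 23); multiply by 2: y ≡ -20 (mod 23).
Smallest nonnegative: y = -20 mod 23 = 3.

3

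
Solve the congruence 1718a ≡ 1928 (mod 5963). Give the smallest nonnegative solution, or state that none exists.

612

gcd(5963, 1718) = 1.
1 divides 1928, so solutions exist.
By Bézout, 1718×(656) + 5963×(-189) = 1.
So 1718×(656) ≡ 1 (mod 5963); multiply by 1928: a ≡ 1264768 (mod 5963).
Smallest nonnegative: a = 1264768 mod 5963 = 612.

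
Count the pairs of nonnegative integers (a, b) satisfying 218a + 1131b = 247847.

gcd(1131, 218) = 1.
By Bézout, 218*(524) + 1131*(-101) = 1.
One solution: (229, 175).
General: a = 229 + 1131t, b = 175 - 218t.
a ≥ 0 ⇒ t ≥ 0; b ≥ 0 ⇒ t ≤ 0. So t ∈ [0, 0]: 1 solution.

1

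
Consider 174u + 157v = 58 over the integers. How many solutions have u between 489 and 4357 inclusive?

gcd(174, 157) = 1  (174 = 1×157 + 17, 157 = 9×17 + 4, 17 = 4×4 + 1, 4 = 4×1).
Back-substituting, 174×(37) + 157×(-41) = 1.
Scale by 58: particular solution (2146, -2378); reduce u mod 157: (105, -116).
General solution: u = 105 + 157t, v = -116 - 174t for integer t.
489 ≤ 105 + 157t ≤ 4357 gives t ∈ [3, 27], which is 25 values.

25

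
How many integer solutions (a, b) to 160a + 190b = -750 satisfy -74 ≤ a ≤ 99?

gcd(190, 160) = 10.
By Bézout, 160×(6) + 190×(-5) = 10.
Particular solution: (6, -9).
General solution: a = 6 + 19t, b = -9 - 16t for integer t.
-74 ≤ 6 + 19t ≤ 99 gives t ∈ [-4, 4], which is 9 values.

9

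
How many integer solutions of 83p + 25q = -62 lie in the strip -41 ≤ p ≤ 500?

gcd(83, 25) = 1  (83 = 3*25 + 8, 25 = 3*8 + 1, 8 = 8*1).
Back-substituting, 83*(-3) + 25*(10) = 1.
Scale by -62: particular solution (186, -620); reduce p mod 25: (11, -39).
General solution: p = 11 + 25t, q = -39 - 83t for integer t.
-41 ≤ 11 + 25t ≤ 500 gives t ∈ [-2, 19], which is 22 values.

22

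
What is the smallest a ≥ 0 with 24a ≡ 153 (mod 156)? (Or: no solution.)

gcd(156, 24) = 12.
12 does not divide 153, so the congruence has no solution.

no solution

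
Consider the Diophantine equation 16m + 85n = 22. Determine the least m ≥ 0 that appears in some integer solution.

12

gcd(85, 16):
  85 = 5*16 + 5
  16 = 3*5 + 1
  5 = 5*1
so gcd(85, 16) = 1.
1 divides 22, so solutions exist.
Back-substitute for Bézout coefficients:
  1 = 16 - 3*5
  ... = 16*(16) + 85*(-3)
Scale by 22/1 = 22: (m₀, n₀) = (352, -66).
General solution: m = 352 + 85t, n = -66 - 16t for integer t.
m ≥ 0: smallest is 352 mod 85 = 12 (at t = -4), with n = -2.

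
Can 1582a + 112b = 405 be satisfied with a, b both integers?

gcd(1582, 112):
  1582 = 14*112 + 14
  112 = 8*14
so gcd(1582, 112) = 14.
14 does not divide 405 (remainder 13), so no integer solutions.

no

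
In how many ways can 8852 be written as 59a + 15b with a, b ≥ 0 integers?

10

gcd(59, 15) = 1.
By Bézout, 59×(-1) + 15×(4) = 1.
One solution: (13, 539).
General: a = 13 + 15t, b = 539 - 59t.
a ≥ 0 ⇒ t ≥ 0; b ≥ 0 ⇒ t ≤ 9. So t ∈ [0, 9]: 10 solutions.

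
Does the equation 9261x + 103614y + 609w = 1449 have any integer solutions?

gcd(103614, 9261):
  103614 = 11*9261 + 1743
  9261 = 5*1743 + 546
  1743 = 3*546 + 105
  546 = 5*105 + 21
  105 = 5*21
so gcd(103614, 9261) = 21.
gcd(21, 609) = 21.
21 divides 1449, so integer solutions exist.

yes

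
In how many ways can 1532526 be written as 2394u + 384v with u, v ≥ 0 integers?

10

gcd(2394, 384) = 6  (2394 = 6·384 + 90, 384 = 4·90 + 24, 90 = 3·24 + 18, 24 = 1·18 + 6, 18 = 3·6).
Back-substituting, 2394·(-17) + 384·(106) = 6.
Scale by 255421: one solution is (-4342157, 27074626). Reduce u mod 64: (51, 3673).
General: u = 51 + 64t, v = 3673 - 399t.
u ≥ 0 ⇒ t ≥ 0; v ≥ 0 ⇒ t ≤ 9. So t ∈ [0, 9]: 10 solutions.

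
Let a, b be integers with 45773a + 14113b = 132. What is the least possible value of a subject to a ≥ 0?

gcd(45773, 14113) = 1  (45773 = 3·14113 + 3434, 14113 = 4·3434 + 377, 3434 = 9·377 + 41, 377 = 9·41 + 8, 41 = 5·8 + 1, 8 = 8·1).
1 divides 132, so solutions exist.
Back-substituting, 45773·(1722) + 14113·(-5585) = 1.
Scale by 132/1 = 132: (a₀, b₀) = (227304, -737220).
General solution: a = 227304 + 14113t, b = -737220 - 45773t for integer t.
a ≥ 0: smallest is 227304 mod 14113 = 1496 (at t = -16), with b = -4852.

1496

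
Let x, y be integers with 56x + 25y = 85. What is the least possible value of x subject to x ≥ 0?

gcd(56, 25):
  56 = 2·25 + 6
  25 = 4·6 + 1
  6 = 6·1
so gcd(56, 25) = 1.
1 divides 85, so solutions exist.
Back-substitute for Bézout coefficients:
  1 = 25 - 4·6
  ... = 56·(-4) + 25·(9)
Scale by 85/1 = 85: (x₀, y₀) = (-340, 765).
General solution: x = -340 + 25t, y = 765 - 56t for integer t.
x ≥ 0: smallest is -340 mod 25 = 10 (at t = 14), with y = -19.

10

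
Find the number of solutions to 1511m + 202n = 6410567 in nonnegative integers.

gcd(1511, 202) = 1.
By Bézout, 1511×(25) + 202×(-187) = 1.
One solution: (1, 31728).
General: m = 1 + 202t, n = 31728 - 1511t.
m ≥ 0 ⇒ t ≥ 0; n ≥ 0 ⇒ t ≤ 20. So t ∈ [0, 20]: 21 solutions.

21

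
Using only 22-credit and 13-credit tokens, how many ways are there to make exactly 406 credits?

Need nonnegative integers with 22j + 13k = 406.
gcd(22, 13) = 1, and 22·(3) + 13·(-5) = 1.
So (j₀, k₀) = (1218, -2030); general j = 1218 + 13t, k = -2030 - 22t.
j ≥ 0 ⇒ t ≥ -93; k ≥ 0 ⇒ t ≤ -93. That's 1 value of t.

1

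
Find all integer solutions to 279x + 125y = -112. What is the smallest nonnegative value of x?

gcd(279, 125) = 1  (279 = 2*125 + 29, 125 = 4*29 + 9, 29 = 3*9 + 2, 9 = 4*2 + 1, 2 = 2*1).
1 divides -112, so solutions exist.
Back-substituting, 279*(-56) + 125*(125) = 1.
Scale by -112/1 = -112: (x₀, y₀) = (6272, -14000).
General solution: x = 6272 + 125t, y = -14000 - 279t for integer t.
x ≥ 0: smallest is 6272 mod 125 = 22 (at t = -50), with y = -50.

22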